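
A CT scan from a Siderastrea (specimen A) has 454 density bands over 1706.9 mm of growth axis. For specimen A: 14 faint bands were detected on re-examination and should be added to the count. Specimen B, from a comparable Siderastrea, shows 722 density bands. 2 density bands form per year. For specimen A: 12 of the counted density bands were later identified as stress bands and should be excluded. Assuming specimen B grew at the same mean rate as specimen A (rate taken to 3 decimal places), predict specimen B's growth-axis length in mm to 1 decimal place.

2702.4 mm

Specimen A: true density band count = 454 − 12 + 14 = 456.
Specimen A: 456 density bands at 2 per year is 456 / 2 = 228 years.
A: 1706.9 mm over 228 years gives 1706.9 / 228 ≈ 7.486 mm/yr.
Specimen B: 722 density bands at 2 per year is 722 / 2 = 361 years. B's length ≈ 7.486 × 361 = 2702.4 mm.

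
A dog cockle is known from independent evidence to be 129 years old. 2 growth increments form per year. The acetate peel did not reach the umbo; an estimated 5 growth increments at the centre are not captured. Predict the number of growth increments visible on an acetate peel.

253 growth increments

With 2 growth increments per year, 129 years would produce 129 × 2 = 258 growth increments.
Subtracting the 5 growth increments not captured gives 258 − 5 = 253 growth increments in the record.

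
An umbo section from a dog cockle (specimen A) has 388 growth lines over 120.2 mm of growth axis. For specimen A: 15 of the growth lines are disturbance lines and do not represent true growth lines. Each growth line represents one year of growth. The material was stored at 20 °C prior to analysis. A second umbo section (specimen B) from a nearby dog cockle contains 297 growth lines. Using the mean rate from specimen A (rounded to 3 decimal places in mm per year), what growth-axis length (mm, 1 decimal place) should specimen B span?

95.6 mm

Specimen A: after corrections the count is 388 − 15 = 373 growth lines.
A: Extension rate ≈ 120.2 / 373 = 0.322 mm per year.
For B, 0.322 mm/year × 297 years = 95.6 mm.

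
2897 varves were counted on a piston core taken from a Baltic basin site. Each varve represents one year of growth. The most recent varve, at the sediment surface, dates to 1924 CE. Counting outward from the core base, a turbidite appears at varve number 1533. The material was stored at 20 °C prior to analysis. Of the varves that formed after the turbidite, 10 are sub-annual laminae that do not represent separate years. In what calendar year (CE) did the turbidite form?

2897 − 1533 = 1364 varves lie beyond the turbidite toward the sediment surface.
1364 − 10 false = 1354 true varves after the turbidite.
Counting back 1354 years from 1924 CE places the turbidite in 1924 − 1354 = 570 CE.

570 CE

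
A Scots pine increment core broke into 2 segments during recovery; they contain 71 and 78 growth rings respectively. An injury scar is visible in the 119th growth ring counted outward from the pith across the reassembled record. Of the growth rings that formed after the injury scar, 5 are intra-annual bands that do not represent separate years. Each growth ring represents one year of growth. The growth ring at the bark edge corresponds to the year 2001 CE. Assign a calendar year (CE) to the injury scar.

1976 CE

Total growth rings = 71 + 78 = 149.
149 − 119 = 30 growth rings lie beyond the injury scar toward the bark edge.
Removing the 5 false growth rings leaves 30 − 5 = 25 true growth rings beyond the injury scar.
The growth ring at the bark edge is 2001 CE, so the injury scar dates to 2001 − 25 = 1976 CE.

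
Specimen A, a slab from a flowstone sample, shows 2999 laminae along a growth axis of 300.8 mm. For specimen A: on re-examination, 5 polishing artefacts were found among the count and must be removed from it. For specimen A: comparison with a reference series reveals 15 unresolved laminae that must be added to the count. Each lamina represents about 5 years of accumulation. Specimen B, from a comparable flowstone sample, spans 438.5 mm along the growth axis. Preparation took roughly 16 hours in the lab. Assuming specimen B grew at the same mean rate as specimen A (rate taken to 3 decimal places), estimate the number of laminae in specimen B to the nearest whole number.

Specimen A: true lamina count = 2999 − 5 + 15 = 3009.
Specimen A: 3009 laminae at 5 years each span 3009 × 5 = 15045 years.
A: Extension rate ≈ 300.8 / 15045 = 0.020 mm/year.
For B, 438.5 / 0.020 = 21925.00 years; at 5 years per lamina that is 21925.00 / 5 ≈ 4385 laminae.

4385 laminae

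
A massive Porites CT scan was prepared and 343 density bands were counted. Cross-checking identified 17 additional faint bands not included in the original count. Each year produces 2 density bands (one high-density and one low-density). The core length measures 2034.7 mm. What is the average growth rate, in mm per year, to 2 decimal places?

11.30 mm per year

True density band count = 343 + 17 = 360.
Dividing by 2 density bands per year: 360 / 2 = 180 years.
2034.7 mm over 180 years gives 2034.7 / 180 ≈ 11.30 mm per year.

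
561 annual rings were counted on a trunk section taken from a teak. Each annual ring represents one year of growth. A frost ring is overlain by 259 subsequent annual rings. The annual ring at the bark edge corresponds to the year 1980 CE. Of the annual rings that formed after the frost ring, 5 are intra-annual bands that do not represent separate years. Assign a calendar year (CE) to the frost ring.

1726 CE

259 annual rings post-date the frost ring.
Removing the 5 false annual rings leaves 259 − 5 = 254 true annual rings beyond the frost ring.
The annual ring at the bark edge is 1980 CE, so the frost ring dates to 1980 − 254 = 1726 CE.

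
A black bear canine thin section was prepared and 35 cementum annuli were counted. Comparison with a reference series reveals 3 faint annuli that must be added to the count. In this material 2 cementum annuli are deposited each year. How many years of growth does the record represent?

After corrections the count is 35 + 3 = 38 cementum annuli.
With 2 cementum annuli per year, 38 / 2 = 19 years.

19 yr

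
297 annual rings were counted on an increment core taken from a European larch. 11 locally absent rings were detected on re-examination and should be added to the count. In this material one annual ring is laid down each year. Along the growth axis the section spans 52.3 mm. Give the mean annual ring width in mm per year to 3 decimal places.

0.170 mm per year

After corrections the count is 297 + 11 = 308 annual rings.
52.3 mm over 308 years gives 52.3 / 308 ≈ 0.170 mm per year.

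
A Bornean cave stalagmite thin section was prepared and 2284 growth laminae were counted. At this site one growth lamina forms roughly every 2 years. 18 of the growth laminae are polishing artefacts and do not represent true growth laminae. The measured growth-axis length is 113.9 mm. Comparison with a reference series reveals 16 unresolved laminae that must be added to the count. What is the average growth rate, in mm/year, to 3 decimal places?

0.025 mm/year

After corrections the count is 2284 − 18 + 16 = 2282 growth laminae.
At 2 years per growth lamina, 2282 × 2 = 4564 years.
Mean rate = 113.9 mm / 4564 years ≈ 0.025 mm/year.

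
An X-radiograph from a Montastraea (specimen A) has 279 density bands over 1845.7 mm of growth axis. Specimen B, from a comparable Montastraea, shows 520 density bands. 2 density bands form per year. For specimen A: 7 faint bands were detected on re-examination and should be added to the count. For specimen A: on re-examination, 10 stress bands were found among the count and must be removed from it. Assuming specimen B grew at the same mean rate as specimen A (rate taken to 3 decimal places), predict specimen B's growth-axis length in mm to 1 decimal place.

Specimen A: true density band count = 279 − 10 + 7 = 276.
Specimen A: dividing by 2 density bands per year: 276 / 2 = 138 years.
A: Extension rate ≈ 1845.7 / 138 = 13.375 mm/year.
Specimen B: 520 density bands at 2 per year is 520 / 2 = 260 years. B's length ≈ 13.375 × 260 = 3477.5 mm.

3477.5 mm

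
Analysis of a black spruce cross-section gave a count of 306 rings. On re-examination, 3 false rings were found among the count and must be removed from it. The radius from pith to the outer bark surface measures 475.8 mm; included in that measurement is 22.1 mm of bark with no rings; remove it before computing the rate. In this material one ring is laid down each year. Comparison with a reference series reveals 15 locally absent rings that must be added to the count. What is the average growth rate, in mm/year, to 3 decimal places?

Correcting the raw count gives 306 − 3 + 15 = 318 true rings.
Removing the 22.1 mm offcut leaves 475.8 − 22.1 = 453.7 mm.
Mean rate = 453.7 mm / 318 years ≈ 1.427 mm/year.

1.427 mm/year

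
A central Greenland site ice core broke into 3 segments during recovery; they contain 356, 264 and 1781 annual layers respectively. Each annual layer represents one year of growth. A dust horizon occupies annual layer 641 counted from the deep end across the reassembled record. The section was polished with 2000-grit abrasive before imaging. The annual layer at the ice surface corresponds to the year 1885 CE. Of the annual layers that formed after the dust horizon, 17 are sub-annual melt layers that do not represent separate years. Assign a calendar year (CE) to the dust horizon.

142 CE

Total annual layers = 356 + 264 + 1781 = 2401.
Between annual layer 641 and the ice surface there are 2401 − 641 = 1760 annual layers.
1760 − 17 false = 1743 true annual layers after the dust horizon.
1885 − 1743 = 142 CE.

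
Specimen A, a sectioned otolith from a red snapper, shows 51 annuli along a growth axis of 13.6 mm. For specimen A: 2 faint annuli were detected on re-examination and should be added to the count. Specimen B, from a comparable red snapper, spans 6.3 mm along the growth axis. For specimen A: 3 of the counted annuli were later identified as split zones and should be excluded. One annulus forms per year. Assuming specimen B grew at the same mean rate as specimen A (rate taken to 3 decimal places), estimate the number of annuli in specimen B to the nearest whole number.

23 annuli

Specimen A: correcting the raw count gives 51 − 3 + 2 = 50 true annuli.
A: Extension rate ≈ 13.6 / 50 = 0.272 mm/year.
Specimen B: 6.3 mm / 0.272 mm per year = 23.16 years ≈ 23 annuli.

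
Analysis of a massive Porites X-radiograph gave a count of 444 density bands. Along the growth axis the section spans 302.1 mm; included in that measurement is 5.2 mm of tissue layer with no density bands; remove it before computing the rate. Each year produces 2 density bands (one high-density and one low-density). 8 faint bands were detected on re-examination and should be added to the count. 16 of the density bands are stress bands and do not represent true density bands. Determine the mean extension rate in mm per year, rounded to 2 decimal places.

After corrections the count is 444 − 16 + 8 = 436 density bands.
436 density bands at 2 per year is 436 / 2 = 218 years.
Removing the 5.2 mm offcut leaves 302.1 − 5.2 = 296.9 mm.
Extension rate ≈ 296.9 / 218 = 1.36 mm per year.

1.36 mm per year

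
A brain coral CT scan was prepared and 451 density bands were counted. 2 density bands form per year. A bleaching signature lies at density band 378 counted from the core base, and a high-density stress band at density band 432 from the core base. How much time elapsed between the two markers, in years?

27 years

Separation: 432 − 378 = 54 density bands.
With 2 density bands per year, 54 / 2 = 27 years.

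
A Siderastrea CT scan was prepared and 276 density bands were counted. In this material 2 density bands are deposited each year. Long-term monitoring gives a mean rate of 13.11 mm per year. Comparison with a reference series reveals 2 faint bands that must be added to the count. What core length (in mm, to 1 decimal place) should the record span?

1822.3 mm

True density band count = 276 + 2 = 278.
278 density bands at 2 per year is 278 / 2 = 139 years.
Length ≈ 13.11 × 139 = 1822.3 mm.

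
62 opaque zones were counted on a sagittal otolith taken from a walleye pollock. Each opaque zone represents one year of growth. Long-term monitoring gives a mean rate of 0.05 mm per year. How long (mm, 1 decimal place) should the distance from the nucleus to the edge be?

The record spans 62 years at 0.05 mm per year.
Predicted length = 0.05 mm/year × 62 years = 3.1 mm.

3.1 mm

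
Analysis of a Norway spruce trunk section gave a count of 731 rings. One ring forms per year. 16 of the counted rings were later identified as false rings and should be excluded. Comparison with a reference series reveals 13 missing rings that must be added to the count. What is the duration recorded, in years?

True ring count = 731 − 16 + 13 = 728.
One ring per year makes the duration 728 years.

728 years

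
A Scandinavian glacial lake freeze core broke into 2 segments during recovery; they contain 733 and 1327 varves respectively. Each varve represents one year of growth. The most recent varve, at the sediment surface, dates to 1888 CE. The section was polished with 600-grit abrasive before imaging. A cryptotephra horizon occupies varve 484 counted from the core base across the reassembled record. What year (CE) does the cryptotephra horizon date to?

312 CE

Total varves = 733 + 1327 = 2060.
The cryptotephra horizon sits at varve 484 from the core base, so 2060 − 484 = 1576 varves formed after it.
Counting back 1576 years from 1888 CE places the cryptotephra horizon in 1888 − 1576 = 312 CE.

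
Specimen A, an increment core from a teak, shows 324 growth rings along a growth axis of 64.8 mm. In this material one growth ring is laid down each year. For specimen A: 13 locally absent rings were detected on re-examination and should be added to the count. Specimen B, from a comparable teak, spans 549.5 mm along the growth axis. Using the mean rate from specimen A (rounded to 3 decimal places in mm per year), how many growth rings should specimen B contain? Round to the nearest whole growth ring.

2862 growth rings

Specimen A: adjusted count: 324 + 13 = 337 growth rings.
A: 64.8 mm over 337 years gives 64.8 / 337 ≈ 0.192 mm/year.
Specimen B: 549.5 mm / 0.192 mm per year = 2861.98 years ≈ 2862 growth rings.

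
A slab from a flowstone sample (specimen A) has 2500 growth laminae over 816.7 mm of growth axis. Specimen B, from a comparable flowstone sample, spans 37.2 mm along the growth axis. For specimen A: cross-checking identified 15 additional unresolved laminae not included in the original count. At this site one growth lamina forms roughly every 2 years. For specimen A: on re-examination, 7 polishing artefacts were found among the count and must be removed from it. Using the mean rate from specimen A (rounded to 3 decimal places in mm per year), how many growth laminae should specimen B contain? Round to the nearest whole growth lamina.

114 growth laminae

Specimen A: correcting the raw count gives 2500 − 7 + 15 = 2508 true growth laminae.
Specimen A: multiplying by 2 years per growth lamina: 2508 × 2 = 5016 years.
A: 816.7 mm over 5016 years gives 816.7 / 5016 ≈ 0.163 mm/yr.
Specimen B: 37.2 mm / 0.163 mm per year = 228.22 years; at 2 years per growth lamina that is 228.22 / 2 ≈ 114 growth laminae.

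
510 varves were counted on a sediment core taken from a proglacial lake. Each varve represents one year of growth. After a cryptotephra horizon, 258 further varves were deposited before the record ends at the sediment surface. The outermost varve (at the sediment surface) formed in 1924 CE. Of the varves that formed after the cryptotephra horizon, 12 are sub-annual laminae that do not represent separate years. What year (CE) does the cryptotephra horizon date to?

1678 CE

There are 258 varves younger than the cryptotephra horizon.
258 − 12 false = 246 true varves after the cryptotephra horizon.
1924 − 246 = 1678 CE.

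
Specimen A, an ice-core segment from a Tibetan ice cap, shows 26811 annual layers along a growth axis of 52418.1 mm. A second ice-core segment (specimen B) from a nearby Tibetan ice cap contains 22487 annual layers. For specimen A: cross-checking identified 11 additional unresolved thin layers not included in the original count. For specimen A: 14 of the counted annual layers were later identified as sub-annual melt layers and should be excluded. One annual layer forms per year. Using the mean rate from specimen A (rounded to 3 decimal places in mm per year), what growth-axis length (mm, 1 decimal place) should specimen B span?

Specimen A: after corrections the count is 26811 − 14 + 11 = 26808 annual layers.
A: Mean rate = 52418.1 mm / 26808 years ≈ 1.955 mm per year.
B's length ≈ 1.955 × 22487 = 43962.1 mm.

43962.1 mm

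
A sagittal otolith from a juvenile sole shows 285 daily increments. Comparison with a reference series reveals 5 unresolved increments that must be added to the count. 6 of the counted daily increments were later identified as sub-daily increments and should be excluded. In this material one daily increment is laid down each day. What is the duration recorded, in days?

284 d

Adjusted count: 285 − 6 + 5 = 284 daily increments.
At one daily increment per day, that is 284 days.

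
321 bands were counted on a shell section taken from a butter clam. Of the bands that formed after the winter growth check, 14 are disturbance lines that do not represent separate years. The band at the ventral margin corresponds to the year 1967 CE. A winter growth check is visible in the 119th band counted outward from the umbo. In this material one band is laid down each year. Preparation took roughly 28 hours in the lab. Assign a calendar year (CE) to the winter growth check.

1779 CE

321 − 119 = 202 bands lie beyond the winter growth check toward the ventral margin.
202 − 14 false = 188 true bands after the winter growth check.
The band at the ventral margin is 1967 CE, so the winter growth check dates to 1967 − 188 = 1779 CE.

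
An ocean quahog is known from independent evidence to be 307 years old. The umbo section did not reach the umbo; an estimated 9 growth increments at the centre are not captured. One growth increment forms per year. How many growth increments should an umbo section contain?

At one growth increment per year, 307 years correspond to 307 growth increments.
Less the 9 uncaptured growth increments: 307 − 9 = 298.

298 growth increments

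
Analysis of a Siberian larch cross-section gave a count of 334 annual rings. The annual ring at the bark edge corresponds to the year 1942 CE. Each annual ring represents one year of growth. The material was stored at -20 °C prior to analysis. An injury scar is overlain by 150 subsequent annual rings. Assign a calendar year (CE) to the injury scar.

1792 CE

150 annual rings post-date the injury scar.
Counting back 150 years from 1942 CE places the injury scar in 1942 − 150 = 1792 CE.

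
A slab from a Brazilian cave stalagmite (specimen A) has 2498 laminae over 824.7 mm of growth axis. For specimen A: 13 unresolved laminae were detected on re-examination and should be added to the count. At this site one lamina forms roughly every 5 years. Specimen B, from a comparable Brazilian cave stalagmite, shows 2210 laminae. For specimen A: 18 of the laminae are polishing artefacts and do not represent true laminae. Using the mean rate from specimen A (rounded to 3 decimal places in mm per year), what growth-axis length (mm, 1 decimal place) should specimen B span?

Specimen A: after corrections the count is 2498 − 18 + 13 = 2493 laminae.
Specimen A: 2493 laminae at 5 years each span 2493 × 5 = 12465 years.
A: 824.7 mm over 12465 years gives 824.7 / 12465 ≈ 0.066 mm per year.
Specimen B: multiplying by 5 years per lamina: 2210 × 5 = 11050 years. For B, 0.066 mm/year × 11050 years = 729.3 mm.

729.3 mm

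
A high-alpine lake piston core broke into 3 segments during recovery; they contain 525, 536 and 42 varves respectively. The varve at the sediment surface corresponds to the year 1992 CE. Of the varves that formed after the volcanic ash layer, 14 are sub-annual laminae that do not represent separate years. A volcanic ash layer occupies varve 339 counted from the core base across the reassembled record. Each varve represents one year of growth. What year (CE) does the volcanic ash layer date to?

1242 CE

Total varves = 525 + 536 + 42 = 1103.
Between varve 339 and the sediment surface there are 1103 − 339 = 764 varves.
Removing the 14 false varves leaves 764 − 14 = 750 true varves beyond the volcanic ash layer.
The varve at the sediment surface is 1992 CE, so the volcanic ash layer dates to 1992 − 750 = 1242 CE.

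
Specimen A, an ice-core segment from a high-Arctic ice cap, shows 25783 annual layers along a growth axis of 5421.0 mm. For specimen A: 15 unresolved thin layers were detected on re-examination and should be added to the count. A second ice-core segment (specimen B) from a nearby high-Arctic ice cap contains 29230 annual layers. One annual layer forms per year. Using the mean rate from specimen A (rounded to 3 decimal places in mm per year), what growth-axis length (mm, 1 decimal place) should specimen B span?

6138.3 mm

Specimen A: after corrections the count is 25783 + 15 = 25798 annual layers.
A: Mean rate = 5421.0 mm / 25798 years ≈ 0.210 mm/yr.
For B, 0.210 mm/year × 29230 years = 6138.3 mm.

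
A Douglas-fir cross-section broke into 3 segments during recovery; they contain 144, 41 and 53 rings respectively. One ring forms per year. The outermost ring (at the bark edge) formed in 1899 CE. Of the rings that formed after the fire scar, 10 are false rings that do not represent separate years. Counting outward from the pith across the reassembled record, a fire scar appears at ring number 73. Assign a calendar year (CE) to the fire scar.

Total rings = 144 + 41 + 53 = 238.
238 − 73 = 165 rings lie beyond the fire scar toward the bark edge.
Excluding 10 false rings: 165 − 10 = 155.
The ring at the bark edge is 1899 CE, so the fire scar dates to 1899 − 155 = 1744 CE.

1744 CE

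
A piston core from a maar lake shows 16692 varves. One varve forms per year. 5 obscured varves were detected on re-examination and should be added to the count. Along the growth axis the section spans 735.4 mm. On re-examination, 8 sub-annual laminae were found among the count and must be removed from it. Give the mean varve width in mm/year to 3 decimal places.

0.044 mm/year

After corrections the count is 16692 − 8 + 5 = 16689 varves.
735.4 mm over 16689 years gives 735.4 / 16689 ≈ 0.044 mm/year.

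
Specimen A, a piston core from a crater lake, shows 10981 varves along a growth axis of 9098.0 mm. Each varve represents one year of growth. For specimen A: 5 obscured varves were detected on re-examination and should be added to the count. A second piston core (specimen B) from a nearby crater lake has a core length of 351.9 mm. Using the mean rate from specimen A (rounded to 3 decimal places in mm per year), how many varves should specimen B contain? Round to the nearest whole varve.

Specimen A: true varve count = 10981 + 5 = 10986.
A: Extension rate ≈ 9098.0 / 10986 = 0.828 mm/yr.
B spans 351.9 / 0.828 = 425.00 years ≈ 425 varves.

425 varves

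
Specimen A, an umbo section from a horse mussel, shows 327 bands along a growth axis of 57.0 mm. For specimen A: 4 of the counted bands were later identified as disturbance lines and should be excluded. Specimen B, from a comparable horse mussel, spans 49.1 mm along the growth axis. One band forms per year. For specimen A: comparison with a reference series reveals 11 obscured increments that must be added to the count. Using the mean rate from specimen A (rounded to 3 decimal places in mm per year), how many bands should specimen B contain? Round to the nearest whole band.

287 bands

Specimen A: correcting the raw count gives 327 − 4 + 11 = 334 true bands.
A: Extension rate ≈ 57.0 / 334 = 0.171 mm/yr.
For B, 49.1 / 0.171 = 287.13 years ≈ 287 bands.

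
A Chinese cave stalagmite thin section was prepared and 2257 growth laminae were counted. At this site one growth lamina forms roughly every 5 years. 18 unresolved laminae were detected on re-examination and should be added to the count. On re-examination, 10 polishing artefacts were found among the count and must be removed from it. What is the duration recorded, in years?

After corrections the count is 2257 − 10 + 18 = 2265 growth laminae.
Multiplying by 5 years per growth lamina: 2265 × 5 = 11325 years.

11325 years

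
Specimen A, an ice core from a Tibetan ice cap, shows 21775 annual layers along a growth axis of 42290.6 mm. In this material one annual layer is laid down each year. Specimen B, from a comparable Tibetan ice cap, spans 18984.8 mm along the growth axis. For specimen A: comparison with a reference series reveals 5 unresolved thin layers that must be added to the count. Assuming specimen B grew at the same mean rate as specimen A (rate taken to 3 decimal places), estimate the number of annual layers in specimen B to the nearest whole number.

9776 annual layers

Specimen A: after corrections the count is 21775 + 5 = 21780 annual layers.
A: 42290.6 mm over 21780 years gives 42290.6 / 21780 ≈ 1.942 mm/year.
Specimen B: 18984.8 mm / 1.942 mm per year = 9775.90 years ≈ 9776 annual layers.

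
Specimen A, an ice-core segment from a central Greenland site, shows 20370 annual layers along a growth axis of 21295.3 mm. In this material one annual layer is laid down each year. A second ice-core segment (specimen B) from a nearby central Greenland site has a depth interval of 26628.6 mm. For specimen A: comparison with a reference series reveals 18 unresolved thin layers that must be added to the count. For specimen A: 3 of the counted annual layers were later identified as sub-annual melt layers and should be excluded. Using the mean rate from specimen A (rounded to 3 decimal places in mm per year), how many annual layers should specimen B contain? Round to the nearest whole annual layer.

25482 annual layers

Specimen A: true annual layer count = 20370 − 3 + 18 = 20385.
A: Extension rate ≈ 21295.3 / 20385 = 1.045 mm per year.
For B, 26628.6 / 1.045 = 25481.91 years ≈ 25482 annual layers.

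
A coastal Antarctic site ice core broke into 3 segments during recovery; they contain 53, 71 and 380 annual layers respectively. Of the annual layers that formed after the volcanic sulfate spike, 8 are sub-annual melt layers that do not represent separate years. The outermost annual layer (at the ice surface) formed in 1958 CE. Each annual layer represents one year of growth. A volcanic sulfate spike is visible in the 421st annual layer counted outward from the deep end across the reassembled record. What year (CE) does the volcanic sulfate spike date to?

Total annual layers = 53 + 71 + 380 = 504.
504 − 421 = 83 annual layers lie beyond the volcanic sulfate spike toward the ice surface.
Excluding 8 false annual layers: 83 − 8 = 75.
The annual layer at the ice surface is 1958 CE, so the volcanic sulfate spike dates to 1958 − 75 = 1883 CE.

1883 CE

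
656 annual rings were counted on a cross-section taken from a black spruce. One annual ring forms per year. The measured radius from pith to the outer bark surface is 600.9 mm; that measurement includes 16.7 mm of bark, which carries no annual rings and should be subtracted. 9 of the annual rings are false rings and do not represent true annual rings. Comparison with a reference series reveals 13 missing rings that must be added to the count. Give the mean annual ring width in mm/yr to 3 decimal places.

After corrections the count is 656 − 9 + 13 = 660 annual rings.
Removing the 16.7 mm offcut leaves 600.9 − 16.7 = 584.2 mm.
584.2 mm over 660 years gives 584.2 / 660 ≈ 0.885 mm/yr.

0.885 mm/yr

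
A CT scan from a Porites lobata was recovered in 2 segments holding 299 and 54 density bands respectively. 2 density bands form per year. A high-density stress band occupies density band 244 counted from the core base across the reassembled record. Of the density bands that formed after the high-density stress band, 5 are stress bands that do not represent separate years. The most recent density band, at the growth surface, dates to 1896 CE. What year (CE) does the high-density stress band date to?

Total density bands = 299 + 54 = 353.
The high-density stress band sits at density band 244 from the core base, so 353 − 244 = 109 density bands formed after it.
109 − 5 false = 104 true density bands after the high-density stress band.
Dividing by 2 density bands per year: 104 / 2 = 52 years.
1896 − 52 = 1844 CE.

1844 CE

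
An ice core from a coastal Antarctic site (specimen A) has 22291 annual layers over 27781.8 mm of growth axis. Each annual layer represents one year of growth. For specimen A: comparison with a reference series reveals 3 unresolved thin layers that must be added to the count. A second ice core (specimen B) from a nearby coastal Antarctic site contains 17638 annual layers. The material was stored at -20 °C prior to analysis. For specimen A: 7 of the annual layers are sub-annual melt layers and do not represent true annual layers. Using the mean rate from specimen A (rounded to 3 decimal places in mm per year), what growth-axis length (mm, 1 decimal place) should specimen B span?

21994.6 mm

Specimen A: adjusted count: 22291 − 7 + 3 = 22287 annual layers.
A: Extension rate ≈ 27781.8 / 22287 = 1.247 mm/yr.
Length of B = 1.247 × 17638 = 21994.6 mm.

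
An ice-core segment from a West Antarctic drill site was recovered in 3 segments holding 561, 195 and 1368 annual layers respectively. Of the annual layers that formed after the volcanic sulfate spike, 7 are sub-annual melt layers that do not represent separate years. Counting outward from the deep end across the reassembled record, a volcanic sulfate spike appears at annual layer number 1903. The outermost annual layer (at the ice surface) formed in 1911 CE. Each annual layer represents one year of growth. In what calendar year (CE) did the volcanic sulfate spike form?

Total annual layers = 561 + 195 + 1368 = 2124.
Between annual layer 1903 and the ice surface there are 2124 − 1903 = 221 annual layers.
Removing the 7 false annual layers leaves 221 − 7 = 214 true annual layers beyond the volcanic sulfate spike.
Counting back 214 years from 1911 CE places the volcanic sulfate spike in 1911 − 214 = 1697 CE.

1697 CE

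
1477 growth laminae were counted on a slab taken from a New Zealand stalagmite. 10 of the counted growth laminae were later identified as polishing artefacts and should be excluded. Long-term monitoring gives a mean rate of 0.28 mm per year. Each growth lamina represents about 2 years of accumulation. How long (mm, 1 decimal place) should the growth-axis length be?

Adjusted count: 1477 − 10 = 1467 growth laminae.
Multiplying by 2 years per growth lamina: 1467 × 2 = 2934 years.
2934 years at 0.28 mm/year gives 0.28 × 2934 = 821.5 mm.

821.5 mm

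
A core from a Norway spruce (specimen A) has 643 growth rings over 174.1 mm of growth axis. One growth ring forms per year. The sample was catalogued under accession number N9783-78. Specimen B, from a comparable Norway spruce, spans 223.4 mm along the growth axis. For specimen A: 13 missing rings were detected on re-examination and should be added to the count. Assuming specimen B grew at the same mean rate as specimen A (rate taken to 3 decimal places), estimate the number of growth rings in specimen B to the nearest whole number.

843 growth rings

Specimen A: adjusted count: 643 + 13 = 656 growth rings.
A: Extension rate ≈ 174.1 / 656 = 0.265 mm/year.
B spans 223.4 / 0.265 = 843.02 years ≈ 843 growth rings.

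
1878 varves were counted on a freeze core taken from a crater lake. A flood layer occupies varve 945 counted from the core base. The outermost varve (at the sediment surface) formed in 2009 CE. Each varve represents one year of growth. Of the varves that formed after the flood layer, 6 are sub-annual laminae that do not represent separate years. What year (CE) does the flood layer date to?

Between varve 945 and the sediment surface there are 1878 − 945 = 933 varves.
Excluding 6 false varves: 933 − 6 = 927.
2009 − 927 = 1082 CE.

1082 CE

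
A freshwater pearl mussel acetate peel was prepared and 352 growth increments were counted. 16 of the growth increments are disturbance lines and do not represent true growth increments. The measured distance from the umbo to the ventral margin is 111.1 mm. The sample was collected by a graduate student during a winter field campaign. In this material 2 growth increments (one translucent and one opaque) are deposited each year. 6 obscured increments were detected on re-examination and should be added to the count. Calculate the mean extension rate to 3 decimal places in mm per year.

0.650 mm per year

True growth increment count = 352 − 16 + 6 = 342.
342 growth increments at 2 per year is 342 / 2 = 171 years.
Mean rate = 111.1 mm / 171 years ≈ 0.650 mm per year.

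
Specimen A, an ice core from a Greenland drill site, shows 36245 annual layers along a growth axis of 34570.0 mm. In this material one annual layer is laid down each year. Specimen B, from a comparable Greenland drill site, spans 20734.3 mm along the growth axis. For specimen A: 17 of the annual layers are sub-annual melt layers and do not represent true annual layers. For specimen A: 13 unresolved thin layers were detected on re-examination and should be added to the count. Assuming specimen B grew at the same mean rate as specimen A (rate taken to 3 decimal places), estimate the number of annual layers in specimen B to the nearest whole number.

Specimen A: after corrections the count is 36245 − 17 + 13 = 36241 annual layers.
A: Mean rate = 34570.0 mm / 36241 years ≈ 0.954 mm per year.
B spans 20734.3 / 0.954 = 21734.07 years ≈ 21734 annual layers.

21734 annual layers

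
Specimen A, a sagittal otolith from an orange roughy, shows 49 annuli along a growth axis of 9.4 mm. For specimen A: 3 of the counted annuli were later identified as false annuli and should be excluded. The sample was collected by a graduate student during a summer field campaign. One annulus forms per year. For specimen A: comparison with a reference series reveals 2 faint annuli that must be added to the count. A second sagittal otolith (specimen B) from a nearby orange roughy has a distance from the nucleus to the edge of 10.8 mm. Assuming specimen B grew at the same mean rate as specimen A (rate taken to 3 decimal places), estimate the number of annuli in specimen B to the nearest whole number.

Specimen A: adjusted count: 49 − 3 + 2 = 48 annuli.
A: 9.4 mm over 48 years gives 9.4 / 48 ≈ 0.196 mm per year.
For B, 10.8 / 0.196 = 55.10 years ≈ 55 annuli.

55 annuli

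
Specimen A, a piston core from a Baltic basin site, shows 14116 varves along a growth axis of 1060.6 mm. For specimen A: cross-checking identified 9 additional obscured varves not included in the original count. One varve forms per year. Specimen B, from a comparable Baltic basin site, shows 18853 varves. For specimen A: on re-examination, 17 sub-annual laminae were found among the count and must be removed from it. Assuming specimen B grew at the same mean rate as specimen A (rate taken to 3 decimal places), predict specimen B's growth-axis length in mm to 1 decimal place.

Specimen A: after corrections the count is 14116 − 17 + 9 = 14108 varves.
A: Mean rate = 1060.6 mm / 14108 years ≈ 0.075 mm/year.
B's length ≈ 0.075 × 18853 = 1414.0 mm.

1414.0 mm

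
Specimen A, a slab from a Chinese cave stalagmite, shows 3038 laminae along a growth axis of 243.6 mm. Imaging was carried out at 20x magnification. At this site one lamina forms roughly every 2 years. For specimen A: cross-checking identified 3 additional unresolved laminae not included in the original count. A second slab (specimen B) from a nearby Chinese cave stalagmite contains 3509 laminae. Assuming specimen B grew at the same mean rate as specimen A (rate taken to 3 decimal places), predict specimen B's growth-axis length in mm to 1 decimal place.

Specimen A: after corrections the count is 3038 + 3 = 3041 laminae.
Specimen A: at 2 years per lamina, 3041 × 2 = 6082 years.
A: Extension rate ≈ 243.6 / 6082 = 0.040 mm per year.
Specimen B: multiplying by 2 years per lamina: 3509 × 2 = 7018 years. B's length ≈ 0.040 × 7018 = 280.7 mm.

280.7 mm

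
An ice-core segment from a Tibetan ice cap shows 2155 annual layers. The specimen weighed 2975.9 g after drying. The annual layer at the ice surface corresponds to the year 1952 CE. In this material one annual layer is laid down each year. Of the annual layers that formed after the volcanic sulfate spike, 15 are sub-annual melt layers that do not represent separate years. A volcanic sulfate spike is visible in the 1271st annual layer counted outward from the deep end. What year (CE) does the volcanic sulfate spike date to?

1083 CE

2155 − 1271 = 884 annual layers lie beyond the volcanic sulfate spike toward the ice surface.
Excluding 15 false annual layers: 884 − 15 = 869.
Counting back 869 years from 1952 CE places the volcanic sulfate spike in 1952 − 869 = 1083 CE.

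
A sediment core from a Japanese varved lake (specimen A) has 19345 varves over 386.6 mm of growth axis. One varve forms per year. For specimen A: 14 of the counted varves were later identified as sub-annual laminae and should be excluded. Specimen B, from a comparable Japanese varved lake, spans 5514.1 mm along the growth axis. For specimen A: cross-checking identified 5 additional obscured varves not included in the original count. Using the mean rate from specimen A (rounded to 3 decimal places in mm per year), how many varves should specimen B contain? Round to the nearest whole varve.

Specimen A: after corrections the count is 19345 − 14 + 5 = 19336 varves.
A: Mean rate = 386.6 mm / 19336 years ≈ 0.020 mm/yr.
Specimen B: 5514.1 mm / 0.020 mm per year = 275705.00 years ≈ 275705 varves.

275705 varves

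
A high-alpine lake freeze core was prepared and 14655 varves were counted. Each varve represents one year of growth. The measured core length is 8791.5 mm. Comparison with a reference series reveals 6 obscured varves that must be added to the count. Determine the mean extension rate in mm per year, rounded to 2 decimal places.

0.60 mm per year

Correcting the raw count gives 14655 + 6 = 14661 true varves.
Mean rate = 8791.5 mm / 14661 years ≈ 0.60 mm per year.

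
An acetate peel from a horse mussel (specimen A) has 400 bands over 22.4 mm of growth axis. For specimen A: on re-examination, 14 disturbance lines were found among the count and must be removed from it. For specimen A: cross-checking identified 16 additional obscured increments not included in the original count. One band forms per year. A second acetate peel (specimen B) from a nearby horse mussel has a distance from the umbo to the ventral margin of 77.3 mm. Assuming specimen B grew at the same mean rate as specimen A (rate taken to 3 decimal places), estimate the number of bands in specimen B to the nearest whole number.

1380 bands

Specimen A: after corrections the count is 400 − 14 + 16 = 402 bands.
A: 22.4 mm over 402 years gives 22.4 / 402 ≈ 0.056 mm/year.
Specimen B: 77.3 mm / 0.056 mm per year = 1380.36 years ≈ 1380 bands.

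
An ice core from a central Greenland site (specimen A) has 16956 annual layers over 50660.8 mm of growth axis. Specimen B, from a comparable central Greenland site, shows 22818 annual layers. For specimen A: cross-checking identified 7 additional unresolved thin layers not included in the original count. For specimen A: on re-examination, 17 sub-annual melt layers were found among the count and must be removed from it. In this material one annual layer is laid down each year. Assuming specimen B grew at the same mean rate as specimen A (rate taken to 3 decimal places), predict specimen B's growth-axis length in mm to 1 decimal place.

68225.8 mm

Specimen A: after corrections the count is 16956 − 17 + 7 = 16946 annual layers.
A: Mean rate = 50660.8 mm / 16946 years ≈ 2.990 mm/yr.
B's length ≈ 2.990 × 22818 = 68225.8 mm.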